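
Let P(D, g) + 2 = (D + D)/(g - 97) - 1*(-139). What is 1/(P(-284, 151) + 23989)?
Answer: 27/651118 ≈ 4.1467e-5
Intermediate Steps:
P(D, g) = 137 + 2*D/(-97 + g) (P(D, g) = -2 + ((D + D)/(g - 97) - 1*(-139)) = -2 + ((2*D)/(-97 + g) + 139) = -2 + (2*D/(-97 + g) + 139) = -2 + (139 + 2*D/(-97 + g)) = 137 + 2*D/(-97 + g))
1/(P(-284, 151) + 23989) = 1/((-13289 + 2*(-284) + 137*151)/(-97 + 151) + 23989) = 1/((-13289 - 568 + 20687)/54 + 23989) = 1/((1/54)*6830 + 23989) = 1/(3415/27 + 23989) = 1/(651118/27) = 27/651118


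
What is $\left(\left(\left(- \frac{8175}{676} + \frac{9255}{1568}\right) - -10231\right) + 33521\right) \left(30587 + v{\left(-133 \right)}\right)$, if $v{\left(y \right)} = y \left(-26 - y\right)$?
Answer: $\frac{47400871679631}{66248} \approx 7.1551 \cdot 10^{8}$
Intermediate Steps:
$\left(\left(\left(- \frac{8175}{676} + \frac{9255}{1568}\right) - -10231\right) + 33521\right) \left(30587 + v{\left(-133 \right)}\right) = \left(\left(\left(- \frac{8175}{676} + \frac{9255}{1568}\right) - -10231\right) + 33521\right) \left(30587 - - 133 \left(26 - 133\right)\right) = \left(\left(\left(\left(-8175\right) \frac{1}{676} + 9255 \cdot \frac{1}{1568}\right) + 10231\right) + 33521\right) \left(30587 - \left(-133\right) \left(-107\right)\right) = \left(\left(\left(- \frac{8175}{676} + \frac{9255}{1568}\right) + 10231\right) + 33521\right) \left(30587 - 14231\right) = \left(\left(- \frac{1640505}{264992} + 10231\right) + 33521\right) 16356 = \left(\frac{2709492647}{264992} + 33521\right) 16356 = \frac{11592289479}{264992} \cdot 16356 = \frac{47400871679631}{66248}$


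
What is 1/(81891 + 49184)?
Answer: 1/131075 ≈ 7.6292e-6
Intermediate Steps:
1/(81891 + 49184) = 1/131075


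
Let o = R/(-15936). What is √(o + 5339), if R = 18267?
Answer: √2353438357/664 ≈ 73.061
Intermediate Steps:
o = -6089/5312 (o = 18267/(-15936) = 18267*(-1/15936) = -6089/5312 ≈ -1.1463)
√(o + 5339) = √(-6089/5312 + 5339) = √(28354679/5312) = √2353438357/664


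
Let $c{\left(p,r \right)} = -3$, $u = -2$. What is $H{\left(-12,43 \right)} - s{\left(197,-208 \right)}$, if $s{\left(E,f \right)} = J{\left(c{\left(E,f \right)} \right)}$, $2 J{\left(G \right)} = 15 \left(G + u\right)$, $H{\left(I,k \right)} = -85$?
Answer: $- \frac{95}{2} \approx -47.5$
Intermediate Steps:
$J{\left(G \right)} = -15 + \frac{15 G}{2}$ ($J{\left(G \right)} = \frac{15 \left(G - 2\right)}{2} = \frac{15 \left(-2 + G\right)}{2} = \frac{-30 + 15 G}{2} = -15 + \frac{15 G}{2}$)
$s{\left(E,f \right)} = - \frac{75}{2}$ ($s{\left(E,f \right)} = -15 + \frac{15}{2} \left(-3\right) = -15 - \frac{45}{2} = - \frac{75}{2}$)
$H{\left(-12,43 \right)} - s{\left(197,-208 \right)} = -85 - - \frac{75}{2} = -85 + \frac{75}{2} = - \frac{95}{2}$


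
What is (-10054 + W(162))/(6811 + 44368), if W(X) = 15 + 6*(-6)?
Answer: -10075/51179 ≈ -0.19686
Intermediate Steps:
W(X) = -21 (W(X) = 15 - 36 = -21)
(-10054 + W(162))/(6811 + 44368) = (-10054 - 21)/(6811 + 44368) = -10075/51179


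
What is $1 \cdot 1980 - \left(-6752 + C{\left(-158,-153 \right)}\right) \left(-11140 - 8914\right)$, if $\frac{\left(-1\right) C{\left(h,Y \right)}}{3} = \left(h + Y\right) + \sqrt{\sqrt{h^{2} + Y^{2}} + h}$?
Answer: $-116692246 - 60162 \sqrt{-158 + 61 \sqrt{13}} \approx -1.1717 \cdot 10^{8}$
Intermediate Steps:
$C{\left(h,Y \right)} = - 3 Y - 3 h - 3 \sqrt{h + \sqrt{Y^{2} + h^{2}}}$ ($C{\left(h,Y \right)} = - 3 \left(\left(h + Y\right) + \sqrt{\sqrt{h^{2} + Y^{2}} + h}\right) = - 3 \left(\left(Y + h\right) + \sqrt{\sqrt{Y^{2} + h^{2}} + h}\right) = - 3 \left(\left(Y + h\right) + \sqrt{h + \sqrt{Y^{2} + h^{2}}}\right) = - 3 \left(Y + h + \sqrt{h + \sqrt{Y^{2} + h^{2}}}\right) = - 3 Y - 3 h - 3 \sqrt{h + \sqrt{Y^{2} + h^{2}}}$)
$1 \cdot 1980 - \left(-6752 + C{\left(-158,-153 \right)}\right) \left(-11140 - 8914\right) = 1 \cdot 1980 - \left(-6752 - \left(-933 + 3 \sqrt{-158 + \sqrt{\left(-153\right)^{2} + \left(-158\right)^{2}}}\right)\right) \left(-11140 - 8914\right) = 1980 - \left(-6752 + \left(459 + 474 - 3 \sqrt{-158 + \sqrt{23409 + 24964}}\right)\right) \left(-20054\right) = 1980 - \left(-6752 + \left(459 + 474 - 3 \sqrt{-158 + \sqrt{48373}}\right)\right) \left(-20054\right) = 1980 - \left(-6752 + \left(459 + 474 - 3 \sqrt{-158 + 61 \sqrt{13}}\right)\right) \left(-20054\right) = 1980 - \left(-6752 + \left(933 - 3 \sqrt{-158 + 61 \sqrt{13}}\right)\right) \left(-20054\right) = 1980 - \left(-5819 - 3 \sqrt{-158 + 61 \sqrt{13}}\right) \left(-20054\right) = 1980 - \left(116694226 + 60162 \sqrt{-158 + 61 \sqrt{13}}\right) = -116692246 - 60162 \sqrt{-158 + 61 \sqrt{13}}$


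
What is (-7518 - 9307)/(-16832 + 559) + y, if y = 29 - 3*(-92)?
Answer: 4980090/16273 ≈ 306.03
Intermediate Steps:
y = 305 (y = 29 + 276 = 305)
(-7518 - 9307)/(-16832 + 559) + y = (-7518 - 9307)/(-16832 + 559) + 305 = -16825/(-16273) + 305 = -16825*(-1/16273) + 305 = 16825/16273 + 305 = 4980090/16273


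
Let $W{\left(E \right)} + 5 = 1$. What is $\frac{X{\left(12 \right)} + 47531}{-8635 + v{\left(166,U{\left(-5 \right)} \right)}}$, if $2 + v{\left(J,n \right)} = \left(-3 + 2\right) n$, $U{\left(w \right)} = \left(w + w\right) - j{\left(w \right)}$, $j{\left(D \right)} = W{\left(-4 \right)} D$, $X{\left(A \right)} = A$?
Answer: $- \frac{47543}{8607} \approx -5.5238$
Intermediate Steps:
$W{\left(E \right)} = -4$ ($W{\left(E \right)} = -5 + 1 = -4$)
$j{\left(D \right)} = - 4 D$
$U{\left(w \right)} = 6 w$ ($U{\left(w \right)} = \left(w + w\right) - - 4 w = 2 w + 4 w = 6 w$)
$v{\left(J,n \right)} = -2 - n$ ($v{\left(J,n \right)} = -2 + \left(-3 + 2\right) n = -2 - n$)
$\frac{X{\left(12 \right)} + 47531}{-8635 + v{\left(166,U{\left(-5 \right)} \right)}} = \frac{12 + 47531}{-8635 - \left(2 + 6 \left(-5\right)\right)} = \frac{47543}{-8635 - -28} = \frac{47543}{-8635 + \left(-2 + 30\right)} = \frac{47543}{-8635 + 28} = \frac{47543}{-8607} = 47543 \left(- \frac{1}{8607}\right) = - \frac{47543}{8607}$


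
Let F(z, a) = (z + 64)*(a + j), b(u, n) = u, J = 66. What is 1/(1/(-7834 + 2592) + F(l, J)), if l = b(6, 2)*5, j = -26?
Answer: 5242/19709919 ≈ 0.00026596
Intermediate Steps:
l = 30 (l = 6*5 = 30)
F(z, a) = (-26 + a)*(64 + z) (F(z, a) = (z + 64)*(a - 26) = (64 + z)*(-26 + a) = (-26 + a)*(64 + z))
1/(1/(-7834 + 2592) + F(l, J)) = 1/(1/(-7834 + 2592) + (-1664 - 26*30 + 64*66 + 66*30)) = 1/(1/(-5242) + (-1664 - 780 + 4224 + 1980)) = 1/(-1/5242 + 3760) = 1/(19709919/5242) = 5242/19709919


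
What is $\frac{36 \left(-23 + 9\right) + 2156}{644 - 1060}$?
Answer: $- \frac{413}{104} \approx -3.9712$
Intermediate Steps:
$\frac{36 \left(-23 + 9\right) + 2156}{644 - 1060} = \frac{36 \left(-14\right) + 2156}{-416} = \left(-504 + 2156\right) \left(- \frac{1}{416}\right) = 1652 \left(- \frac{1}{416}\right) = - \frac{413}{104}$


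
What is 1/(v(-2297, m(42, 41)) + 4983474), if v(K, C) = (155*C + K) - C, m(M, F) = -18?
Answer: 1/4978405 ≈ 2.0087e-7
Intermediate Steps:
v(K, C) = K + 154*C (v(K, C) = (K + 155*C) - C = K + 154*C)
1/(v(-2297, m(42, 41)) + 4983474) = 1/((-2297 + 154*(-18)) + 4983474) = 1/((-2297 - 2772) + 4983474) = 1/(-5069 + 4983474) = 1/4978405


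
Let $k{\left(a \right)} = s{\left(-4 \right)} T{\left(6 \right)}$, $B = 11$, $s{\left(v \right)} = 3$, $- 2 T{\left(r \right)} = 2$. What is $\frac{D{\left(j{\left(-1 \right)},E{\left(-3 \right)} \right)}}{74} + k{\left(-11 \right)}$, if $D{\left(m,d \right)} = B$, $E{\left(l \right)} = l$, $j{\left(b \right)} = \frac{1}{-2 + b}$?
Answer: $- \frac{211}{74} \approx -2.8514$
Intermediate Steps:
$T{\left(r \right)} = -1$ ($T{\left(r \right)} = \left(- \frac{1}{2}\right) 2 = -1$)
$D{\left(m,d \right)} = 11$
$k{\left(a \right)} = -3$ ($k{\left(a \right)} = 3 \left(-1\right) = -3$)
$\frac{D{\left(j{\left(-1 \right)},E{\left(-3 \right)} \right)}}{74} + k{\left(-11 \right)} = \frac{1}{74} \cdot 11 - 3 = \frac{11}{74} - 3 = - \frac{211}{74}$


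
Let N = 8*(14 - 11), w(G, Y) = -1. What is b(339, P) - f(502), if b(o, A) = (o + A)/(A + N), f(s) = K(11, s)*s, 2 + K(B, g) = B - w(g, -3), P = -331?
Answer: -1541148/307 ≈ -5020.0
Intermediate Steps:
K(B, g) = -1 + B (K(B, g) = -2 + (B - 1*(-1)) = -2 + (B + 1) = -2 + (1 + B) = -1 + B)
N = 24 (N = 8*3 = 24)
f(s) = 10*s (f(s) = (-1 + 11)*s = 10*s)
b(o, A) = (A + o)/(24 + A) (b(o, A) = (o + A)/(A + 24) = (A + o)/(24 + A))
b(339, P) - f(502) = (-331 + 339)/(24 - 331) - 10*502 = 8/(-307) - 1*5020 = -1/307*8 - 5020 = -8/307 - 5020 = -1541148/307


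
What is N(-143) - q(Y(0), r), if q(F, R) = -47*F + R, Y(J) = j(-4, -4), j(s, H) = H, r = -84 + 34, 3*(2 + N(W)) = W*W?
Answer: 20029/3 ≈ 6676.3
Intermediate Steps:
N(W) = -2 + W²/3 (N(W) = -2 + (W*W)/3 = -2 + W²/3)
r = -50
Y(J) = -4
q(F, R) = R - 47*F
N(-143) - q(Y(0), r) = (-2 + (⅓)*(-143)²) - (-50 - 47*(-4)) = (-2 + (⅓)*20449) - (-50 + 188) = (-2 + 20449/3) - 1*138 = 20443/3 - 138 = 20029/3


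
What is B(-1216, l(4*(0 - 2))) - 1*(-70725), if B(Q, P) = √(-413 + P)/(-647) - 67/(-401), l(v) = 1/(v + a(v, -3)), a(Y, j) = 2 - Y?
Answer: 28360792/401 - 5*I*√66/1294 ≈ 70725.0 - 0.031391*I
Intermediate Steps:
l(v) = ½ (l(v) = 1/(v + (2 - v)) = 1/2 = ½)
B(Q, P) = 67/401 - √(-413 + P)/647 (B(Q, P) = √(-413 + P)*(-1/647) - 67*(-1/401) = -√(-413 + P)/647 + 67/401 = 67/401 - √(-413 + P)/647)
B(-1216, l(4*(0 - 2))) - 1*(-70725) = (67/401 - √(-413 + ½)/647) - 1*(-70725) = (67/401 - 5*I*√66/1294) + 70725 = 28360792/401 - 5*I*√66/1294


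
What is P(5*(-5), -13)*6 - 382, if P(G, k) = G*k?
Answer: 1568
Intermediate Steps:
P(5*(-5), -13)*6 - 382 = ((5*(-5))*(-13))*6 - 382 = -25*(-13)*6 - 382 = 325*6 - 382 = 1950 - 382 = 1568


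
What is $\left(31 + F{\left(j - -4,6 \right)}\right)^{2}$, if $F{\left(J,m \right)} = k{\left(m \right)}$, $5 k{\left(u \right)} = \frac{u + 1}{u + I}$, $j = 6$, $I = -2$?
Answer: $\frac{393129}{400} \approx 982.82$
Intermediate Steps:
$k{\left(u \right)} = \frac{1 + u}{5 \left(-2 + u\right)}$ ($k{\left(u \right)} = \frac{\left(u + 1\right) \frac{1}{u - 2}}{5} = \frac{\left(1 + u\right) \frac{1}{-2 + u}}{5} = \frac{\frac{1}{-2 + u} \left(1 + u\right)}{5} = \frac{1 + u}{5 \left(-2 + u\right)}$)
$F{\left(J,m \right)} = \frac{1 + m}{5 \left(-2 + m\right)}$
$\left(31 + F{\left(j - -4,6 \right)}\right)^{2} = \left(31 + \frac{1 + 6}{5 \left(-2 + 6\right)}\right)^{2} = \left(31 + \frac{1}{5} \cdot \frac{1}{4} \cdot 7\right)^{2} = \left(31 + \frac{7}{20}\right)^{2} = \left(\frac{627}{20}\right)^{2} = \frac{393129}{400}$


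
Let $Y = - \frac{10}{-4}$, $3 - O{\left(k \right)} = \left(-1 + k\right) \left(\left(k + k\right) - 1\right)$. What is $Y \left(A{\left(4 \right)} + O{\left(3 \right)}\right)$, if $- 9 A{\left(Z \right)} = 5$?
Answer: $- \frac{170}{9} \approx -18.889$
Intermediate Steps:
$A{\left(Z \right)} = - \frac{5}{9}$ ($A{\left(Z \right)} = \left(- \frac{1}{9}\right) 5 = - \frac{5}{9}$)
$O{\left(k \right)} = 3 - \left(-1 + k\right) \left(-1 + 2 k\right)$ ($O{\left(k \right)} = 3 - \left(-1 + k\right) \left(\left(k + k\right) - 1\right) = 3 - \left(-1 + k\right) \left(2 k - 1\right) = 3 - \left(-1 + k\right) \left(-1 + 2 k\right)$)
$Y = \frac{5}{2}$ ($Y = \left(-10\right) \left(- \frac{1}{4}\right) = \frac{5}{2} \approx 2.5$)
$Y \left(A{\left(4 \right)} + O{\left(3 \right)}\right) = \frac{5 \left(- \frac{5}{9} + \left(2 - 2 \cdot 3^{2} + 3 \cdot 3\right)\right)}{2} = \frac{5 \left(- \frac{5}{9} + \left(2 - 18 + 9\right)\right)}{2} = \frac{5 \left(- \frac{5}{9} - 7\right)}{2} = \frac{5}{2} \left(- \frac{68}{9}\right) = - \frac{170}{9}$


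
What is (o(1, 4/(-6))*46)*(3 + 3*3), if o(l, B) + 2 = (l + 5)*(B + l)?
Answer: 0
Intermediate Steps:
o(l, B) = -2 + (5 + l)*(B + l) (o(l, B) = -2 + (l + 5)*(B + l) = -2 + (5 + l)*(B + l))
(o(1, 4/(-6))*46)*(3 + 3*3) = ((-2 + 1**2 + 5*(4/(-6)) + 5*1 + (4/(-6))*1)*46)*(3 + 3*3) = ((-2 + 1 + 5*(4*(-1/6)) + 5 + (4*(-1/6))*1)*46)*(3 + 9) = ((-2 + 1 + 5*(-2/3) + 5 - 2/3*1)*46)*12 = ((-2 + 1 - 10/3 + 5 - 2/3)*46)*12 = (0*46)*12 = 0*12 = 0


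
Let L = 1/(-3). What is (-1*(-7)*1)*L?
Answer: -7/3 ≈ -2.3333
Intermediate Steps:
L = -1/3 ≈ -0.33333
(-1*(-7)*1)*L = (-1*(-7)*1)*(-1/3) = (7*1)*(-1/3) = 7*(-1/3) = -7/3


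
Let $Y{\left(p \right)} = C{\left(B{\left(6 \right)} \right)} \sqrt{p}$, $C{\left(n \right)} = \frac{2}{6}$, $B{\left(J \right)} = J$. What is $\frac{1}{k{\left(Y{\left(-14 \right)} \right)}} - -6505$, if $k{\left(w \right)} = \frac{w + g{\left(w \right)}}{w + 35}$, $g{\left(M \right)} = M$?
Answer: $\frac{13011}{2} - \frac{15 i \sqrt{14}}{4} \approx 6505.5 - 14.031 i$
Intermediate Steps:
$C{\left(n \right)} = \frac{1}{3}$ ($C{\left(n \right)} = 2 \cdot \frac{1}{6} = \frac{1}{3}$)
$Y{\left(p \right)} = \frac{\sqrt{p}}{3}$
$k{\left(w \right)} = \frac{2 w}{35 + w}$ ($k{\left(w \right)} = \frac{w + w}{w + 35} = \frac{2 w}{35 + w}$)
$\frac{1}{k{\left(Y{\left(-14 \right)} \right)}} - -6505 = \frac{1}{2 \frac{\sqrt{-14}}{3} \frac{1}{35 + \frac{\sqrt{-14}}{3}}} - -6505 = \frac{1}{2 \frac{i \sqrt{14}}{3} \frac{1}{35 + \frac{i \sqrt{14}}{3}}} + 6505 = \frac{1}{\frac{2}{3} i \sqrt{14} \frac{1}{35 + \frac{i \sqrt{14}}{3}}} + 6505 = - \frac{3 i \sqrt{14} \left(35 + \frac{i \sqrt{14}}{3}\right)}{28} + 6505 = 6505 - \frac{3 i \sqrt{14} \left(35 + \frac{i \sqrt{14}}{3}\right)}{28}$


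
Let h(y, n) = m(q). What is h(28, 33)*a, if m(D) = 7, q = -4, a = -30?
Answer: -210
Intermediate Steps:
h(y, n) = 7
h(28, 33)*a = 7*(-30) = -210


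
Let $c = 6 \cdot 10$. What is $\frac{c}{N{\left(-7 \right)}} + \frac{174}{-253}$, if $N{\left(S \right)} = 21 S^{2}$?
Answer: $- \frac{54622}{86779} \approx -0.62944$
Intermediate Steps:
$c = 60$
$\frac{c}{N{\left(-7 \right)}} + \frac{174}{-253} = \frac{60}{21 \left(-7\right)^{2}} + \frac{174}{-253} = \frac{60}{21 \cdot 49} + 174 \left(- \frac{1}{253}\right) = \frac{60}{1029} - \frac{174}{253} = 60 \cdot \frac{1}{1029} - \frac{174}{253} = \frac{20}{343} - \frac{174}{253} = - \frac{54622}{86779}$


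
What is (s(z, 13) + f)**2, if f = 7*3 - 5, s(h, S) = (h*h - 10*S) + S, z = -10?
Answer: 1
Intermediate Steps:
s(h, S) = h**2 - 9*S (s(h, S) = (h**2 - 10*S) + S = h**2 - 9*S)
f = 16 (f = 21 - 5 = 16)
(s(z, 13) + f)**2 = (((-10)**2 - 9*13) + 16)**2 = ((100 - 117) + 16)**2 = (-17 + 16)**2 = (-1)**2 = 1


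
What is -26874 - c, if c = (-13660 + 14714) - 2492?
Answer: -25436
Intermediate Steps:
c = -1438 (c = 1054 - 2492 = -1438)
-26874 - c = -26874 - 1*(-1438) = -26874 + 1438 = -25436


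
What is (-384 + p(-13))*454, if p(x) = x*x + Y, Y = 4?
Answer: -95794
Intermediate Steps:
p(x) = 4 + x² (p(x) = x*x + 4 = x² + 4 = 4 + x²)
(-384 + p(-13))*454 = (-384 + (4 + (-13)²))*454 = (-384 + (4 + 169))*454 = (-384 + 173)*454 = -211*454 = -95794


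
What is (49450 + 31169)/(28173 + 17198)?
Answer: 80619/45371 ≈ 1.7769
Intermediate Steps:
(49450 + 31169)/(28173 + 17198) = 80619/45371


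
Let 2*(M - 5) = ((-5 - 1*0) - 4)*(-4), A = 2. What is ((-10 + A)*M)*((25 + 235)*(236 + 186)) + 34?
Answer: -20188446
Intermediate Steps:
M = 23 (M = 5 + (((-5 - 1*0) - 4)*(-4))/2 = 5 + (((-5 + 0) - 4)*(-4))/2 = 5 + ((-5 - 4)*(-4))/2 = 5 + (-9*(-4))/2 = 5 + (1/2)*36 = 5 + 18 = 23)
((-10 + A)*M)*((25 + 235)*(236 + 186)) + 34 = ((-10 + 2)*23)*((25 + 235)*(236 + 186)) + 34 = (-8*23)*(260*422) + 34 = -184*109720 + 34 = -20188480 + 34 = -20188446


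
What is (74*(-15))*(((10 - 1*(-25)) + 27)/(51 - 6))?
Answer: -4588/3 ≈ -1529.3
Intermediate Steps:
(74*(-15))*(((10 - 1*(-25)) + 27)/(51 - 6)) = -1110*((10 + 25) + 27)/45 = -1110*(35 + 27)/45 = -68820/45 = -1110*62/45 = -4588/3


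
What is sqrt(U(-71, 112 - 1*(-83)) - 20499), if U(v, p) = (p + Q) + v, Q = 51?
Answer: 2*I*sqrt(5081) ≈ 142.56*I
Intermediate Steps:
U(v, p) = 51 + p + v (U(v, p) = (p + 51) + v = (51 + p) + v = 51 + p + v)
sqrt(U(-71, 112 - 1*(-83)) - 20499) = sqrt((51 + (112 - 1*(-83)) - 71) - 20499) = sqrt((51 + (112 + 83) - 71) - 20499) = sqrt((51 + 195 - 71) - 20499) = sqrt(175 - 20499) = sqrt(-20324) = 2*I*sqrt(5081)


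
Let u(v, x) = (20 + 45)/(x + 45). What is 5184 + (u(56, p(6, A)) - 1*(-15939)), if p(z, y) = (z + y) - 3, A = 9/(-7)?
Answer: 6907676/327 ≈ 21124.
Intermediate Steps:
A = -9/7 (A = 9*(-⅐) = -9/7 ≈ -1.2857)
p(z, y) = -3 + y + z (p(z, y) = (y + z) - 3 = -3 + y + z)
u(v, x) = 65/(45 + x)
5184 + (u(56, p(6, A)) - 1*(-15939)) = 5184 + (65/(45 + (-3 - 9/7 + 6)) - 1*(-15939)) = 5184 + (65/(45 + 12/7) + 15939) = 5184 + (65/(327/7) + 15939) = 5184 + (65*(7/327) + 15939) = 5184 + (455/327 + 15939) = 5184 + 5212508/327 = 6907676/327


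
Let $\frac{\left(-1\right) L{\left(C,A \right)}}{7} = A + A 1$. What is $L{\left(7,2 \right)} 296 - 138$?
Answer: $-8426$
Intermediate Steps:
$L{\left(C,A \right)} = - 14 A$ ($L{\left(C,A \right)} = - 7 \left(A + A 1\right) = - 7 \left(A + A\right) = - 7 \cdot 2 A = - 14 A$)
$L{\left(7,2 \right)} 296 - 138 = \left(-14\right) 2 \cdot 296 - 138 = \left(-28\right) 296 - 138 = -8288 - 138 = -8426$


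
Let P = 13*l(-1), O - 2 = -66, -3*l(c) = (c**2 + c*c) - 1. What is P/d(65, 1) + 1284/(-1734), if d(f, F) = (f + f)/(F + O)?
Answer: 3929/2890 ≈ 1.3595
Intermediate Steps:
l(c) = 1/3 - 2*c**2/3 (l(c) = -((c**2 + c*c) - 1)/3 = -((c**2 + c**2) - 1)/3 = -(2*c**2 - 1)/3 = -(-1 + 2*c**2)/3 = 1/3 - 2*c**2/3)
O = -64 (O = 2 - 66 = -64)
d(f, F) = 2*f/(-64 + F) (d(f, F) = (f + f)/(F - 64) = (2*f)/(-64 + F) = 2*f/(-64 + F))
P = -13/3 (P = 13*(1/3 - 2/3*(-1)**2) = 13*(1/3 - 2/3*1) = 13*(1/3 - 2/3) = 13*(-1/3) = -13/3 ≈ -4.3333)
P/d(65, 1) + 1284/(-1734) = -13/(3*(2*65/(-64 + 1))) + 1284/(-1734) = -13/(3*(2*65/(-63))) + 1284*(-1/1734) = -13/(3*(2*65*(-1/63))) - 214/289 = -13/(3*(-130/63)) - 214/289 = -13/3*(-63/130) - 214/289 = 21/10 - 214/289 = 3929/2890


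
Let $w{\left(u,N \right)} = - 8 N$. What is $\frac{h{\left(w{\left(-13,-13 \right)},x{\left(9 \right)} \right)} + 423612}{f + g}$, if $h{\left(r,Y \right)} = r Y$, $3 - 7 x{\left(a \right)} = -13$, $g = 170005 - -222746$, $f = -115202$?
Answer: $\frac{2966948}{1942843} \approx 1.5271$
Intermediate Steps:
$g = 392751$ ($g = 170005 + 222746 = 392751$)
$x{\left(a \right)} = \frac{16}{7}$ ($x{\left(a \right)} = \frac{3}{7} - - \frac{13}{7} = \frac{3}{7} + \frac{13}{7} = \frac{16}{7}$)
$h{\left(r,Y \right)} = Y r$
$\frac{h{\left(w{\left(-13,-13 \right)},x{\left(9 \right)} \right)} + 423612}{f + g} = \frac{\frac{16 \left(\left(-8\right) \left(-13\right)\right)}{7} + 423612}{-115202 + 392751} = \frac{\frac{16}{7} \cdot 104 + 423612}{277549} = \left(\frac{1664}{7} + 423612\right) \frac{1}{277549} = \frac{2966948}{7} \cdot \frac{1}{277549} = \frac{2966948}{1942843}$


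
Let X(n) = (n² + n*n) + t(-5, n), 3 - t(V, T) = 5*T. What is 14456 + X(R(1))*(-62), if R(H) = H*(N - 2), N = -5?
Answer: 6024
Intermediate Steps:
t(V, T) = 3 - 5*T
R(H) = -7*H (R(H) = H*(-5 - 2) = H*(-7) = -7*H)
X(n) = 3 - 5*n + 2*n² (X(n) = (n² + n*n) + (3 - 5*n) = (n² + n²) + (3 - 5*n) = 2*n² + (3 - 5*n) = 3 - 5*n + 2*n²)
14456 + X(R(1))*(-62) = 14456 + (3 - (-35) + 2*(-7*1)²)*(-62) = 14456 + (3 - 5*(-7) + 2*(-7)²)*(-62) = 14456 + (3 + 35 + 2*49)*(-62) = 14456 + (3 + 35 + 98)*(-62) = 14456 + 136*(-62) = 14456 - 8432 = 6024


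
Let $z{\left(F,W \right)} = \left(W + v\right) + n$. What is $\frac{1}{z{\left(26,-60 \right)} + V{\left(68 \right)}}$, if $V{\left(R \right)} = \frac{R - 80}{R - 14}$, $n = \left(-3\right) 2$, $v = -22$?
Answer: $- \frac{9}{794} \approx -0.011335$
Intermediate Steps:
$n = -6$
$V{\left(R \right)} = \frac{-80 + R}{-14 + R}$
$z{\left(F,W \right)} = -28 + W$ ($z{\left(F,W \right)} = \left(W - 22\right) - 6 = \left(-22 + W\right) - 6 = -28 + W$)
$\frac{1}{z{\left(26,-60 \right)} + V{\left(68 \right)}} = \frac{1}{\left(-28 - 60\right) + \frac{-80 + 68}{-14 + 68}} = \frac{1}{-88 + \frac{1}{54} \left(-12\right)} = \frac{1}{-88 - \frac{2}{9}} = \frac{1}{- \frac{794}{9}} = - \frac{9}{794}$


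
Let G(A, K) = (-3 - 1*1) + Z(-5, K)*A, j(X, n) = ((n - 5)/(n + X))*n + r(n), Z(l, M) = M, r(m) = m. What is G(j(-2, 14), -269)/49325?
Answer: -13189/98650 ≈ -0.13369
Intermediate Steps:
j(X, n) = n + n*(-5 + n)/(X + n) (j(X, n) = ((n - 5)/(n + X))*n + n = ((-5 + n)/(X + n))*n + n = n*(-5 + n)/(X + n) + n = n + n*(-5 + n)/(X + n))
G(A, K) = -4 + A*K (G(A, K) = (-3 - 1*1) + K*A = (-3 - 1) + A*K = -4 + A*K)
G(j(-2, 14), -269)/49325 = (-4 + (14*(-5 - 2 + 2*14)/(-2 + 14))*(-269))/49325 = (-4 + (14*(-5 - 2 + 28)/12)*(-269))*(1/49325) = (-4 + (14*(1/12)*21)*(-269))*(1/49325) = (-4 + (49/2)*(-269))*(1/49325) = (-4 - 13181/2)*(1/49325) = -13189/2*1/49325 = -13189/98650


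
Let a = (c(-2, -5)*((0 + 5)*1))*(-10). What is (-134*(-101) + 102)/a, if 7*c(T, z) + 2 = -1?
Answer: 47726/75 ≈ 636.35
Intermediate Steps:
c(T, z) = -3/7 (c(T, z) = -2/7 + (⅐)*(-1) = -2/7 - ⅐ = -3/7)
a = 150/7 (a = -3*(0 + 5)/7*(-10) = -15/7*(-10) = 150/7 ≈ 21.429)
(-134*(-101) + 102)/a = (-134*(-101) + 102)/(150/7) = (13534 + 102)*(7/150) = 13636*(7/150) = 47726/75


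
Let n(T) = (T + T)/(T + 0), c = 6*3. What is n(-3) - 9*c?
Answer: -160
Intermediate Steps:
c = 18
n(T) = 2 (n(T) = (2*T)/T = 2)
n(-3) - 9*c = 2 - 9*18 = 2 - 162 = -160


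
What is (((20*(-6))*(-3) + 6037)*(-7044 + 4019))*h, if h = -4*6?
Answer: 464422200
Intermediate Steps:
h = -24
(((20*(-6))*(-3) + 6037)*(-7044 + 4019))*h = (((20*(-6))*(-3) + 6037)*(-7044 + 4019))*(-24) = ((-120*(-3) + 6037)*(-3025))*(-24) = ((360 + 6037)*(-3025))*(-24) = (6397*(-3025))*(-24) = -19350925*(-24) = 464422200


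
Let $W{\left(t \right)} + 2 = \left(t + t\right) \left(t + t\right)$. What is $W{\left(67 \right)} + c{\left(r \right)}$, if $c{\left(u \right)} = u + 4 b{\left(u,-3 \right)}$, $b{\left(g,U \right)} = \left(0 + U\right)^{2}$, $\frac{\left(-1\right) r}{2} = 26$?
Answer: $17938$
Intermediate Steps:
$r = -52$ ($r = \left(-2\right) 26 = -52$)
$b{\left(g,U \right)} = U^{2}$
$W{\left(t \right)} = -2 + 4 t^{2}$ ($W{\left(t \right)} = -2 + \left(t + t\right) \left(t + t\right) = -2 + 2 t 2 t = -2 + 4 t^{2}$)
$c{\left(u \right)} = 36 + u$ ($c{\left(u \right)} = u + 4 \left(-3\right)^{2} = u + 4 \cdot 9 = u + 36 = 36 + u$)
$W{\left(67 \right)} + c{\left(r \right)} = \left(-2 + 4 \cdot 67^{2}\right) + \left(36 - 52\right) = \left(-2 + 4 \cdot 4489\right) - 16 = \left(-2 + 17956\right) - 16 = 17954 - 16 = 17938$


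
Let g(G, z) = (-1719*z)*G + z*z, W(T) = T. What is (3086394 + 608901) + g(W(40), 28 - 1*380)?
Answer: 28022719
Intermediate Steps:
g(G, z) = z**2 - 1719*G*z (g(G, z) = -1719*G*z + z**2 = z**2 - 1719*G*z)
(3086394 + 608901) + g(W(40), 28 - 1*380) = (3086394 + 608901) + (28 - 1*380)*((28 - 1*380) - 1719*40) = 3695295 + (28 - 380)*((28 - 380) - 68760) = 3695295 - 352*(-352 - 68760) = 3695295 - 352*(-69112) = 3695295 + 24327424 = 28022719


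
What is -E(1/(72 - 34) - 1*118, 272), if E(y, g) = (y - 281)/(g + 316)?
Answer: 15161/22344 ≈ 0.67853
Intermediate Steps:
E(y, g) = (-281 + y)/(316 + g)
-E(1/(72 - 34) - 1*118, 272) = -(-281 + (1/(72 - 34) - 1*118))/(316 + 272) = -(-281 + (1/38 - 118))/588 = -(-281 - 4483/38)/588 = -(-15161)/(588*38) = -1*(-15161/22344) = 15161/22344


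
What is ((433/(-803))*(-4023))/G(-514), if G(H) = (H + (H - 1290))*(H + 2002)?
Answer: -580653/923231584 ≈ -0.00062894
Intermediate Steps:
G(H) = (-1290 + 2*H)*(2002 + H) (G(H) = (H + (-1290 + H))*(2002 + H) = (-1290 + 2*H)*(2002 + H))
((433/(-803))*(-4023))/G(-514) = ((433/(-803))*(-4023))/(-2582580 + 2*(-514)² + 2714*(-514)) = ((433*(-1/803))*(-4023))/(-2582580 + 2*264196 - 1394996) = (-433/803*(-4023))/(-2582580 + 528392 - 1394996) = (1741959/803)/(-3449184) = (1741959/803)*(-1/3449184) = -580653/923231584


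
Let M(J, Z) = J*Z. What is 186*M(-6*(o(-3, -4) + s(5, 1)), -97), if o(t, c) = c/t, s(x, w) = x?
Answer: 685596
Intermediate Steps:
186*M(-6*(o(-3, -4) + s(5, 1)), -97) = 186*(-6*(-4/(-3) + 5)*(-97)) = 186*(-6*(-4*(-⅓) + 5)*(-97)) = 186*(-6*(4/3 + 5)*(-97)) = 186*(-6*19/3*(-97)) = 186*(-38*(-97)) = 186*3686 = 685596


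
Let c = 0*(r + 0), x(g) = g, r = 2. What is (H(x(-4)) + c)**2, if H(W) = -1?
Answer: 1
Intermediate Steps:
c = 0 (c = 0*(2 + 0) = 0*2 = 0)
(H(x(-4)) + c)**2 = (-1 + 0)**2 = (-1)**2 = 1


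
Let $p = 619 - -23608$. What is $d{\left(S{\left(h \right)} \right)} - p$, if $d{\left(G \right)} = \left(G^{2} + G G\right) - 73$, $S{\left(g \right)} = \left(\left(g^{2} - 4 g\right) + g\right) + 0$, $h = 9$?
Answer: $-18468$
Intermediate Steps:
$S{\left(g \right)} = g^{2} - 3 g$ ($S{\left(g \right)} = \left(g^{2} - 3 g\right) + 0 = g^{2} - 3 g$)
$d{\left(G \right)} = -73 + 2 G^{2}$ ($d{\left(G \right)} = \left(G^{2} + G^{2}\right) - 73 = 2 G^{2} - 73 = -73 + 2 G^{2}$)
$p = 24227$ ($p = 619 + 23608 = 24227$)
$d{\left(S{\left(h \right)} \right)} - p = \left(-73 + 2 \left(9 \left(-3 + 9\right)\right)^{2}\right) - 24227 = \left(-73 + 2 \left(9 \cdot 6\right)^{2}\right) - 24227 = \left(-73 + 2 \cdot 54^{2}\right) - 24227 = \left(-73 + 2 \cdot 2916\right) - 24227 = \left(-73 + 5832\right) - 24227 = 5759 - 24227 = -18468$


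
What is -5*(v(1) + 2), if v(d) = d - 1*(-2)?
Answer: -25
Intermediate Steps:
v(d) = 2 + d (v(d) = d + 2 = 2 + d)
-5*(v(1) + 2) = -5*((2 + 1) + 2) = -5*(3 + 2) = -5*5 = -25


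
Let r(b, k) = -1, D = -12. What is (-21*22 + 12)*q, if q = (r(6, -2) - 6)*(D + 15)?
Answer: 9450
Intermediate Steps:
q = -21 (q = (-1 - 6)*(-12 + 15) = -7*3 = -21)
(-21*22 + 12)*q = (-21*22 + 12)*(-21) = (-462 + 12)*(-21) = -450*(-21) = 9450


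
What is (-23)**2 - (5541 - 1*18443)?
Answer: 13431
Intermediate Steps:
(-23)**2 - (5541 - 1*18443) = 529 - (5541 - 18443) = 529 - 1*(-12902) = 529 + 12902 = 13431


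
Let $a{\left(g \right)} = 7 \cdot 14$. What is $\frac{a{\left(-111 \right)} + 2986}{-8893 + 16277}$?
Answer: $\frac{771}{1846} \approx 0.41766$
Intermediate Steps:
$a{\left(g \right)} = 98$
$\frac{a{\left(-111 \right)} + 2986}{-8893 + 16277} = \frac{98 + 2986}{-8893 + 16277} = \frac{3084}{7384} = 3084 \cdot \frac{1}{7384} = \frac{771}{1846}$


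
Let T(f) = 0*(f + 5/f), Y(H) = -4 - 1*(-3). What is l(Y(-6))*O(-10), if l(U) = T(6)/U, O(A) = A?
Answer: 0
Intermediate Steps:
Y(H) = -1 (Y(H) = -4 + 3 = -1)
T(f) = 0
l(U) = 0 (l(U) = 0/U = 0)
l(Y(-6))*O(-10) = 0*(-10) = 0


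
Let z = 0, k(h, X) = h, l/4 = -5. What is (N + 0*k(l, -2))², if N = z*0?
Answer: 0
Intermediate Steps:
l = -20 (l = 4*(-5) = -20)
N = 0 (N = 0*0 = 0)
(N + 0*k(l, -2))² = (0 + 0*(-20))² = (0 + 0)² = 0² = 0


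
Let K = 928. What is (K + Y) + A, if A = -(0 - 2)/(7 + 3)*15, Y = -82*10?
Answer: 111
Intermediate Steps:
Y = -820
A = 3 (A = -(-2)/10*15 = -1*(-⅕)*15 = (⅕)*15 = 3)
(K + Y) + A = (928 - 820) + 3 = 108 + 3 = 111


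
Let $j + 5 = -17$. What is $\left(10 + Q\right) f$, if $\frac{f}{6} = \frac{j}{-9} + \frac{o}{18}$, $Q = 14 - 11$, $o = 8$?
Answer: $\frac{676}{3} \approx 225.33$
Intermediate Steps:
$Q = 3$ ($Q = 14 - 11 = 3$)
$j = -22$ ($j = -5 - 17 = -22$)
$f = \frac{52}{3}$ ($f = 6 \left(- \frac{22}{-9} + \frac{8}{18}\right) = 6 \left(\left(-22\right) \left(- \frac{1}{9}\right) + 8 \cdot \frac{1}{18}\right) = 6 \left(\frac{22}{9} + \frac{4}{9}\right) = 6 \cdot \frac{26}{9} = \frac{52}{3} \approx 17.333$)
$\left(10 + Q\right) f = \left(10 + 3\right) \frac{52}{3} = 13 \cdot \frac{52}{3} = \frac{676}{3}$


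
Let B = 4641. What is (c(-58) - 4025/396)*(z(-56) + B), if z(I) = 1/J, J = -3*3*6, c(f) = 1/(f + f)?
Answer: -332700149/7047 ≈ -47212.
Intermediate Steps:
c(f) = 1/(2*f)
J = -54 (J = -9*6 = -54)
z(I) = -1/54 (z(I) = 1/(-54) = -1/54)
(c(-58) - 4025/396)*(z(-56) + B) = ((1/2)/(-58) - 4025/396)*(-1/54 + 4641) = ((1/2)*(-1/58) - 4025*1/396)*(250613/54) = (-1/116 - 4025/396)*(250613/54) = -29206/2871*250613/54 = -332700149/7047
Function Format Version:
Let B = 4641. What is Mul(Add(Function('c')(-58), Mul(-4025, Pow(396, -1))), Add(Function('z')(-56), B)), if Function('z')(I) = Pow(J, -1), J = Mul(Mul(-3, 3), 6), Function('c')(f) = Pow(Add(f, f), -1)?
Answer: Rational(-332700149, 7047) ≈ -47212.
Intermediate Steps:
Function('c')(f) = Mul(Rational(1, 2), Pow(f, -1)) (Function('c')(f) = Pow(Mul(2, f), -1) = Mul(Rational(1, 2), Pow(f, -1)))
J = -54 (J = Mul(-9, 6) = -54)
Function('z')(I) = Rational(-1, 54) (Function('z')(I) = Pow(-54, -1) = Rational(-1, 54))
Mul(Add(Function('c')(-58), Mul(-4025, Pow(396, -1))), Add(Function('z')(-56), B)) = Mul(Add(Mul(Rational(1, 2), Pow(-58, -1)), Mul(-4025, Pow(396, -1))), Add(Rational(-1, 54), 4641)) = Mul(Add(Mul(Rational(1, 2), Rational(-1, 58)), Mul(-4025, Rational(1, 396))), Rational(250613, 54)) = Mul(Add(Rational(-1, 116), Rational(-4025, 396)), Rational(250613, 54)) = Mul(Rational(-29206, 2871), Rational(250613, 54)) = Rational(-332700149, 7047)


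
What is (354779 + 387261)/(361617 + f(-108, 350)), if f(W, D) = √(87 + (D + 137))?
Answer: 53666855736/26153370823 - 148408*√574/26153370823 ≈ 2.0519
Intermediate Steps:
f(W, D) = √(224 + D) (f(W, D) = √(87 + (137 + D)) = √(224 + D))
(354779 + 387261)/(361617 + f(-108, 350)) = (354779 + 387261)/(361617 + √(224 + 350)) = 742040/(361617 + √574)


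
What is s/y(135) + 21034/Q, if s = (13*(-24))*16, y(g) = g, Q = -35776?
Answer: -2326069/61920 ≈ -37.566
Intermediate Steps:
s = -4992 (s = -312*16 = -4992)
s/y(135) + 21034/Q = -4992/135 + 21034/(-35776) = -4992*1/135 + 21034*(-1/35776) = -1664/45 - 809/1376 = -2326069/61920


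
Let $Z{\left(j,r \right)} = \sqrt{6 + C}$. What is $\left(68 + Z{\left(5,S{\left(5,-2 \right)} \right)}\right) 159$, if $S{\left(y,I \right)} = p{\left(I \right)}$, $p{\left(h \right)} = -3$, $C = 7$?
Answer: $10812 + 159 \sqrt{13} \approx 11385.0$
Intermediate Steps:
$S{\left(y,I \right)} = -3$
$Z{\left(j,r \right)} = \sqrt{13}$ ($Z{\left(j,r \right)} = \sqrt{6 + 7} = \sqrt{13}$)
$\left(68 + Z{\left(5,S{\left(5,-2 \right)} \right)}\right) 159 = \left(68 + \sqrt{13}\right) 159 = 10812 + 159 \sqrt{13}$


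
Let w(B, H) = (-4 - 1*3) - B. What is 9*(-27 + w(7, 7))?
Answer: -369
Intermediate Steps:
w(B, H) = -7 - B (w(B, H) = (-4 - 3) - B = -7 - B)
9*(-27 + w(7, 7)) = 9*(-27 + (-7 - 1*7)) = 9*(-27 + (-7 - 7)) = 9*(-27 - 14) = 9*(-41) = -369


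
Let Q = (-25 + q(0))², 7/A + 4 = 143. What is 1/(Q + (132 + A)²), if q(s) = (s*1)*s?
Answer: 19321/348981650 ≈ 5.5364e-5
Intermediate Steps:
A = 7/139 (A = 7/(-4 + 143) = 7/139 ≈ 0.050360)
q(s) = s² (q(s) = s*s = s²)
Q = 625 (Q = (-25 + 0²)² = (-25 + 0)² = (-25)² = 625)
1/(Q + (132 + A)²) = 1/(625 + (132 + 7/139)²) = 1/(625 + (18355/139)²) = 1/(625 + 336906025/19321) = 1/(348981650/19321) = 19321/348981650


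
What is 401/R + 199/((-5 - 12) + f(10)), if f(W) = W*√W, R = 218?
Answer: 1022605/154998 + 1990*√10/711 ≈ 15.448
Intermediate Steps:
f(W) = W^(3/2)
401/R + 199/((-5 - 12) + f(10)) = 401/218 + 199/((-5 - 12) + 10^(3/2)) = 401*(1/218) + 199/(-17 + 10*√10) = 401/218 + 199/(-17 + 10*√10)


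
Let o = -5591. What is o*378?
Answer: -2113398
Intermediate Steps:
o*378 = -5591*378 = -2113398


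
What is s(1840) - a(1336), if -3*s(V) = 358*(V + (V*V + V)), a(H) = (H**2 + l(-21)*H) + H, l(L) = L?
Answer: -406212256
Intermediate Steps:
a(H) = H**2 - 20*H (a(H) = (H**2 - 21*H) + H = H**2 - 20*H)
s(V) = -716*V/3 - 358*V**2/3 (s(V) = -358*(V + (V*V + V))/3 = -358*(V + (V**2 + V))/3 = -358*(V + (V + V**2))/3 = -358*(V**2 + 2*V)/3 = -(358*V**2 + 716*V)/3 = -716*V/3 - 358*V**2/3)
s(1840) - a(1336) = -358/3*1840*(2 + 1840) - 1336*(-20 + 1336) = -358/3*1840*1842 - 1336*1316 = -404454080 - 1*1758176 = -404454080 - 1758176 = -406212256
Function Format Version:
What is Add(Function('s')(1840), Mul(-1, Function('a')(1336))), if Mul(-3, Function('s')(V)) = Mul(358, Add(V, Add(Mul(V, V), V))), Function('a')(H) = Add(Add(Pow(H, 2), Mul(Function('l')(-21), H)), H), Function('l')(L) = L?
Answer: -406212256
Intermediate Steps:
Function('a')(H) = Add(Pow(H, 2), Mul(-20, H)) (Function('a')(H) = Add(Add(Pow(H, 2), Mul(-21, H)), H) = Add(Pow(H, 2), Mul(-20, H)))
Function('s')(V) = Add(Mul(Rational(-716, 3), V), Mul(Rational(-358, 3), Pow(V, 2))) (Function('s')(V) = Mul(Rational(-1, 3), Mul(358, Add(V, Add(Mul(V, V), V)))) = Mul(Rational(-1, 3), Mul(358, Add(V, Add(Pow(V, 2), V)))) = Mul(Rational(-1, 3), Mul(358, Add(V, Add(V, Pow(V, 2))))) = Mul(Rational(-1, 3), Mul(358, Add(Pow(V, 2), Mul(2, V)))) = Mul(Rational(-1, 3), Add(Mul(358, Pow(V, 2)), Mul(716, V))) = Add(Mul(Rational(-716, 3), V), Mul(Rational(-358, 3), Pow(V, 2))))
Add(Function('s')(1840), Mul(-1, Function('a')(1336))) = Add(Mul(Rational(-358, 3), 1840, Add(2, 1840)), Mul(-1, Mul(1336, Add(-20, 1336)))) = Add(Mul(Rational(-358, 3), 1840, 1842), Mul(-1, Mul(1336, 1316))) = Add(-404454080, Mul(-1, 1758176)) = Add(-404454080, -1758176) = -406212256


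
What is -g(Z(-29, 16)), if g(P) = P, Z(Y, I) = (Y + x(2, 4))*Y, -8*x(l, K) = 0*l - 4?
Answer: -1653/2 ≈ -826.50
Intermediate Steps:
x(l, K) = ½ (x(l, K) = -(0*l - 4)/8 = -(0 - 4)/8 = -⅛*(-4) = ½)
Z(Y, I) = Y*(½ + Y) (Z(Y, I) = (Y + ½)*Y = (½ + Y)*Y = Y*(½ + Y))
-g(Z(-29, 16)) = -(-29)*(½ - 29) = -(-29)*(-57)/2 = -1*1653/2 = -1653/2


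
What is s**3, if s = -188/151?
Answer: -6644672/3442951 ≈ -1.9299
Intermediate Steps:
s = -188/151 (s = -188*1/151 = -188/151 ≈ -1.2450)
s**3 = (-188/151)**3 = -6644672/3442951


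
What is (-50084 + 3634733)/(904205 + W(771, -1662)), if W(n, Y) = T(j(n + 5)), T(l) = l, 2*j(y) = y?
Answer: 1194883/301531 ≈ 3.9627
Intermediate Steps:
j(y) = y/2
W(n, Y) = 5/2 + n/2 (W(n, Y) = (n + 5)/2 = (5 + n)/2 = 5/2 + n/2)
(-50084 + 3634733)/(904205 + W(771, -1662)) = (-50084 + 3634733)/(904205 + (5/2 + (½)*771)) = 3584649/(904205 + (5/2 + 771/2)) = 3584649/(904205 + 388) = 3584649/904593 = 3584649*(1/904593) = 1194883/301531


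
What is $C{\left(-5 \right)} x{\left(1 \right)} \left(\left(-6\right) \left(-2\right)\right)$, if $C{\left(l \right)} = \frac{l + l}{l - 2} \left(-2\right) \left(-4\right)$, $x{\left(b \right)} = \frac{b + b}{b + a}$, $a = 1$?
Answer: $\frac{960}{7} \approx 137.14$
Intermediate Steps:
$x{\left(b \right)} = \frac{2 b}{1 + b}$ ($x{\left(b \right)} = \frac{b + b}{b + 1} = \frac{2 b}{1 + b}$)
$C{\left(l \right)} = \frac{16 l}{-2 + l}$ ($C{\left(l \right)} = \frac{2 l}{-2 + l} \left(-2\right) \left(-4\right) = - \frac{4 l}{-2 + l} \left(-4\right) = \frac{16 l}{-2 + l}$)
$C{\left(-5 \right)} x{\left(1 \right)} \left(\left(-6\right) \left(-2\right)\right) = 16 \left(-5\right) \frac{1}{-2 - 5} \cdot 2 \cdot 1 \frac{1}{1 + 1} \left(\left(-6\right) \left(-2\right)\right) = 16 \left(-5\right) \frac{1}{-7} \cdot 2 \cdot 1 \cdot \frac{1}{2} \cdot 12 = 16 \left(-5\right) \left(- \frac{1}{7}\right) 2 \cdot 1 \cdot \frac{1}{2} \cdot 12 = \frac{80}{7} \cdot 1 \cdot 12 = \frac{80}{7} \cdot 12 = \frac{960}{7}$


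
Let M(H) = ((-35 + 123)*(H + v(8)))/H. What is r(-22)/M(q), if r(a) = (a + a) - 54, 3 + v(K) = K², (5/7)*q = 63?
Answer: -21609/32824 ≈ -0.65833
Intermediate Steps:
q = 441/5 (q = (7/5)*63 = 441/5 ≈ 88.200)
v(K) = -3 + K²
r(a) = -54 + 2*a (r(a) = 2*a - 54 = -54 + 2*a)
M(H) = (5368 + 88*H)/H (M(H) = ((-35 + 123)*(H + (-3 + 8²)))/H = (88*(H + (-3 + 64)))/H = (88*(H + 61))/H = (88*(61 + H))/H = (5368 + 88*H)/H)
r(-22)/M(q) = (-54 + 2*(-22))/(88 + 5368/(441/5)) = (-54 - 44)/(88 + 5368*(5/441)) = -98/(88 + 26840/441) = -98/65648/441 = -98*441/65648 = -21609/32824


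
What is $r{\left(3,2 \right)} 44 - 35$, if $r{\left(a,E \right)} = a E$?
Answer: $229$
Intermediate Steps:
$r{\left(a,E \right)} = E a$
$r{\left(3,2 \right)} 44 - 35 = 2 \cdot 3 \cdot 44 - 35 = 6 \cdot 44 - 35 = 264 - 35 = 229$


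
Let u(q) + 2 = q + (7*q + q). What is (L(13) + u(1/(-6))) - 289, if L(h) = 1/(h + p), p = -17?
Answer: -1171/4 ≈ -292.75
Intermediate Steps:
L(h) = 1/(-17 + h) (L(h) = 1/(h - 17) = 1/(-17 + h))
u(q) = -2 + 9*q (u(q) = -2 + (q + (7*q + q)) = -2 + (q + 8*q) = -2 + 9*q)
(L(13) + u(1/(-6))) - 289 = (1/(-17 + 13) + (-2 + 9*(1/(-6)))) - 289 = (1/(-4) + (-2 + 9*(1*(-⅙)))) - 289 = (-¼ + (-2 + 9*(-⅙))) - 289 = (-¼ + (-2 - 3/2)) - 289 = (-¼ - 7/2) - 289 = -15/4 - 289 = -1171/4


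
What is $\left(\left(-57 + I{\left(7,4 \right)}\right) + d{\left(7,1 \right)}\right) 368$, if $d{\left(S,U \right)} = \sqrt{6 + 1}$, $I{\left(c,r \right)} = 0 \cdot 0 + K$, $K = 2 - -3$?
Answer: $-19136 + 368 \sqrt{7} \approx -18162.0$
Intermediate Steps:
$K = 5$ ($K = 2 + 3 = 5$)
$I{\left(c,r \right)} = 5$ ($I{\left(c,r \right)} = 0 \cdot 0 + 5 = 0 + 5 = 5$)
$d{\left(S,U \right)} = \sqrt{7}$
$\left(\left(-57 + I{\left(7,4 \right)}\right) + d{\left(7,1 \right)}\right) 368 = \left(\left(-57 + 5\right) + \sqrt{7}\right) 368 = \left(-52 + \sqrt{7}\right) 368 = -19136 + 368 \sqrt{7}$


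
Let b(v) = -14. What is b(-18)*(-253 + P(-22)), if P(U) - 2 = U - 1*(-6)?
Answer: 3738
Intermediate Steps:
P(U) = 8 + U (P(U) = 2 + (U - 1*(-6)) = 2 + (U + 6) = 2 + (6 + U) = 8 + U)
b(-18)*(-253 + P(-22)) = -14*(-253 + (8 - 22)) = -14*(-253 - 14) = -14*(-267) = 3738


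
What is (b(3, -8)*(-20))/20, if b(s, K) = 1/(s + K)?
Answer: ⅕ ≈ 0.20000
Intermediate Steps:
b(s, K) = 1/(K + s)
(b(3, -8)*(-20))/20 = (-20/(-8 + 3))/20 = (-20/(-5))*(1/20) = -⅕*(-20)*(1/20) = 4*(1/20) = ⅕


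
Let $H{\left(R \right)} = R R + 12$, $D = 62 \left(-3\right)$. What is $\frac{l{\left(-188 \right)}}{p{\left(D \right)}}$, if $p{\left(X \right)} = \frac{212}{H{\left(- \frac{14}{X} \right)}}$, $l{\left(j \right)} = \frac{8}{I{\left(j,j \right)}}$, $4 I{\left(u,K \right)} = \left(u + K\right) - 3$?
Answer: $- \frac{830696}{173732463} \approx -0.0047815$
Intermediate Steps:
$I{\left(u,K \right)} = - \frac{3}{4} + \frac{K}{4} + \frac{u}{4}$ ($I{\left(u,K \right)} = \frac{\left(u + K\right) - 3}{4} = \frac{\left(K + u\right) - 3}{4} = \frac{-3 + K + u}{4} = - \frac{3}{4} + \frac{K}{4} + \frac{u}{4}$)
$l{\left(j \right)} = \frac{8}{- \frac{3}{4} + \frac{j}{2}}$ ($l{\left(j \right)} = \frac{8}{- \frac{3}{4} + \frac{j}{4} + \frac{j}{4}} = \frac{8}{- \frac{3}{4} + \frac{j}{2}}$)
$D = -186$
$H{\left(R \right)} = 12 + R^{2}$ ($H{\left(R \right)} = R^{2} + 12 = 12 + R^{2}$)
$p{\left(X \right)} = \frac{212}{12 + \frac{196}{X^{2}}}$ ($p{\left(X \right)} = \frac{212}{12 + \left(- \frac{14}{X}\right)^{2}} = \frac{212}{12 + \frac{196}{X^{2}}}$)
$\frac{l{\left(-188 \right)}}{p{\left(D \right)}} = \frac{32 \frac{1}{-3 + 2 \left(-188\right)}}{53 \left(-186\right)^{2} \frac{1}{49 + 3 \left(-186\right)^{2}}} = \frac{32 \frac{1}{-3 - 376}}{53 \cdot 34596 \frac{1}{49 + 3 \cdot 34596}} = \frac{32 \frac{1}{-379}}{53 \cdot 34596 \frac{1}{49 + 103788}} = \frac{32 \left(- \frac{1}{379}\right)}{53 \cdot 34596 \cdot \frac{1}{103837}} = - \frac{32}{379 \cdot 53 \cdot 34596 \cdot \frac{1}{103837}} = - \frac{32}{379 \cdot \frac{1833588}{103837}} = \left(- \frac{32}{379}\right) \frac{103837}{1833588} = - \frac{830696}{173732463}$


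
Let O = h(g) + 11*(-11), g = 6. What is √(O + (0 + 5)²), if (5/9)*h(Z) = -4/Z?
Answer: 9*I*√30/5 ≈ 9.859*I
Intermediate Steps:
h(Z) = -36/(5*Z) (h(Z) = 9*(-4/Z)/5 = -36/(5*Z))
O = -611/5 (O = -36/5/6 + 11*(-11) = -36/5*⅙ - 121 = -6/5 - 121 = -611/5 ≈ -122.20)
√(O + (0 + 5)²) = √(-611/5 + (0 + 5)²) = √(-611/5 + 5²) = √(-611/5 + 25) = √(-486/5) = 9*I*√30/5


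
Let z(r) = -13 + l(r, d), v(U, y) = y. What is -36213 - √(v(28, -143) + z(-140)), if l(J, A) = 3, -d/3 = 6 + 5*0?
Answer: -36213 - 3*I*√17 ≈ -36213.0 - 12.369*I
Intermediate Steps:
d = -18 (d = -3*(6 + 5*0) = -3*(6 + 0) = -3*6 = -18)
z(r) = -10 (z(r) = -13 + 3 = -10)
-36213 - √(v(28, -143) + z(-140)) = -36213 - √(-143 - 10) = -36213 - √(-153) = -36213 - 3*I*√17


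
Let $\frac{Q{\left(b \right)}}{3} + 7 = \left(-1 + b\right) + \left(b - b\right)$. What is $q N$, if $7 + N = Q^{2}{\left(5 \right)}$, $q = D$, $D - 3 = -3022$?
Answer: $-223406$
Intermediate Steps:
$Q{\left(b \right)} = -24 + 3 b$ ($Q{\left(b \right)} = -21 + 3 \left(\left(-1 + b\right) + \left(b - b\right)\right) = -21 + 3 \left(\left(-1 + b\right) + 0\right) = -21 + 3 \left(-1 + b\right) = -21 + \left(-3 + 3 b\right) = -24 + 3 b$)
$D = -3019$ ($D = 3 - 3022 = -3019$)
$q = -3019$
$N = 74$ ($N = -7 + \left(-24 + 3 \cdot 5\right)^{2} = -7 + \left(-24 + 15\right)^{2} = -7 + \left(-9\right)^{2} = -7 + 81 = 74$)
$q N = \left(-3019\right) 74 = -223406$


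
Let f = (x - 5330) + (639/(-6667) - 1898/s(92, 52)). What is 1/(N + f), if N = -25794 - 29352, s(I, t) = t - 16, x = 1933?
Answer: -120006/7031849743 ≈ -1.7066e-5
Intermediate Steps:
s(I, t) = -16 + t
f = -413998867/120006 (f = (1933 - 5330) + (639/(-6667) - 1898/(-16 + 52)) = -3397 + (639*(-1/6667) - 1898/36) = -3397 + (-639/6667 - 1898*1/36) = -3397 + (-639/6667 - 949/18) = -3397 - 6338485/120006 = -413998867/120006 ≈ -3449.8)
N = -55146
1/(N + f) = 1/(-55146 - 413998867/120006) = 1/(-7031849743/120006) = -120006/7031849743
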